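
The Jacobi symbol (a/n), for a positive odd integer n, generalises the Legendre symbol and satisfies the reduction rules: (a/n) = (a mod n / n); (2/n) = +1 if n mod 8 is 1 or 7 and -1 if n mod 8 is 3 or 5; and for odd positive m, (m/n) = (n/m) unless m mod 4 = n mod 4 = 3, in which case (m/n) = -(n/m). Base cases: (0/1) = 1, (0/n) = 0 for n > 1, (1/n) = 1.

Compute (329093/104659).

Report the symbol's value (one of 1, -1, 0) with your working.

(329093/104659): 329093 mod 104659 = 15116, so (329093/104659) = (15116/104659)
factor out 2^2: 15116 = 2^2·3779; with 104659 mod 8 = 3, (2/104659) = -1; sign now +1; continue with (3779/104659)
flip (3779/104659) -> (104659/3779): both odd, 3779 mod 4 = 3, 104659 mod 4 = 3, so the flip contributes -1; sign now -1
(104659/3779): 104659 mod 3779 = 2626, so (104659/3779) = (2626/3779)
factor out 2^1: 2626 = 2^1·1313; with 3779 mod 8 = 3, (2/3779) = -1; sign now +1; continue with (1313/3779)
flip (1313/3779) -> (3779/1313): both odd, 1313 mod 4 = 1, 3779 mod 4 = 3, so the flip contributes +1; sign now +1
(3779/1313): 3779 mod 1313 = 1153, so (3779/1313) = (1153/1313)
flip (1153/1313) -> (1313/1153): both odd, 1153 mod 4 = 1, 1313 mod 4 = 1, so the flip contributes +1; sign now +1
(1313/1153): 1313 mod 1153 = 160, so (1313/1153) = (160/1153)
factor out 2^5: 160 = 2^5·5; with 1153 mod 8 = 1, (2/1153) = +1; sign now +1; continue with (5/1153)
flip (5/1153) -> (1153/5): both odd, 5 mod 4 = 1, 1153 mod 4 = 1, so the flip contributes +1; sign now +1
(1153/5): 1153 mod 5 = 3, so (1153/5) = (3/5)
flip (3/5) -> (5/3): both odd, 3 mod 4 = 3, 5 mod 4 = 1, so the flip contributes +1; sign now +1
(5/3): 5 mod 3 = 2, so (5/3) = (2/3)
factor out 2^1: 2 = 2^1·1; with 3 mod 8 = 3, (2/3) = -1; sign now -1; continue with (1/3)
reached (1/3) = 1, so the symbol is -1

-1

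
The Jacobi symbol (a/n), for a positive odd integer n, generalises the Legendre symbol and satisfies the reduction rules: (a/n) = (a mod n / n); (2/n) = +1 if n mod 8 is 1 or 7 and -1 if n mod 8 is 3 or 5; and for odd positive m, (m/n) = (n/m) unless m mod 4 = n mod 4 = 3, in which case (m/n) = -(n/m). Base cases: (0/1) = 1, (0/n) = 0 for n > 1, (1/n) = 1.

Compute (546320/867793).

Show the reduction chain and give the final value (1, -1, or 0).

-1

factor out 2^4: 546320 = 2^4·34145; with 867793 mod 8 = 1, (2/867793) = +1; sign now +1; continue with (34145/867793)
flip (34145/867793) -> (867793/34145): both odd, 34145 mod 4 = 1, 867793 mod 4 = 1, so the flip contributes +1; sign now +1
(867793/34145): 867793 mod 34145 = 14168, so (867793/34145) = (14168/34145)
factor out 2^3: 14168 = 2^3·1771; with 34145 mod 8 = 1, (2/34145) = +1; sign now +1; continue with (1771/34145)
flip (1771/34145) -> (34145/1771): both odd, 1771 mod 4 = 3, 34145 mod 4 = 1, so the flip contributes +1; sign now +1
(34145/1771): 34145 mod 1771 = 496, so (34145/1771) = (496/1771)
factor out 2^4: 496 = 2^4·31; with 1771 mod 8 = 3, (2/1771) = -1; sign now +1; continue with (31/1771)
flip (31/1771) -> (1771/31): both odd, 31 mod 4 = 3, 1771 mod 4 = 3, so the flip contributes -1; sign now -1
(1771/31): 1771 mod 31 = 4, so (1771/31) = (4/31)
factor out 2^2: 4 = 2^2·1; with 31 mod 8 = 7, (2/31) = +1; sign now -1; continue with (1/31)
reached (1/31) = 1, so the symbol is -1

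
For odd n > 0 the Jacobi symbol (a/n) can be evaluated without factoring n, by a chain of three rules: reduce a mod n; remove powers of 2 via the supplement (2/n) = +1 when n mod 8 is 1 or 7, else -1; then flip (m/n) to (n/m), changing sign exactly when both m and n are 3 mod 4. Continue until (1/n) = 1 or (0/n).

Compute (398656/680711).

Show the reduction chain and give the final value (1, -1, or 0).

1

398656 = 2^6·6229; (2/680711) = +1 since 680711 mod 8 = 7, so (398656/680711) = (+1)^6·(6229/680711); sign now +1
reciprocity: (6229/680711) = +1·(680711/6229) since 6229 mod 4 = 1, 680711 mod 4 = 3; sign now +1
(680711/6229) = (1750/6229)   [reduce mod 6229]
1750 = 2^1·875; (2/6229) = -1 since 6229 mod 8 = 5, so (1750/6229) = (-1)^1·(875/6229); sign now -1
reciprocity: (875/6229) = +1·(6229/875) since 875 mod 4 = 3, 6229 mod 4 = 1; sign now -1
(6229/875) = (104/875)   [reduce mod 875]
104 = 2^3·13; (2/875) = -1 since 875 mod 8 = 3, so (104/875) = (-1)^3·(13/875); sign now +1
reciprocity: (13/875) = +1·(875/13) since 13 mod 4 = 1, 875 mod 4 = 3; sign now +1
(875/13) = (4/13)   [reduce mod 13]
4 = 2^2·1; (2/13) = -1 since 13 mod 8 = 5, so (4/13) = (-1)^2·(1/13); sign now +1
(1/13) = 1; final value = sign = +1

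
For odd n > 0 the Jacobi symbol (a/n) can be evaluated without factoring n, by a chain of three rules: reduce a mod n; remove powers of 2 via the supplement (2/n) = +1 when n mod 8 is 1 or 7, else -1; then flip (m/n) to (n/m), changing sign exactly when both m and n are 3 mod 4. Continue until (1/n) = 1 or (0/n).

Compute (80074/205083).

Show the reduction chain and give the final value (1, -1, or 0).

80074 = 2^1·40037; (2/205083) = -1 since 205083 mod 8 = 3, so (80074/205083) = (-1)^1·(40037/205083); sign now -1
reciprocity: (40037/205083) = +1·(205083/40037) since 40037 mod 4 = 1, 205083 mod 4 = 3; sign now -1
(205083/40037) = (4898/40037)   [reduce mod 40037]
4898 = 2^1·2449; (2/40037) = -1 since 40037 mod 8 = 5, so (4898/40037) = (-1)^1·(2449/40037); sign now +1
reciprocity: (2449/40037) = +1·(40037/2449) since 2449 mod 4 = 1, 40037 mod 4 = 1; sign now +1
(40037/2449) = (853/2449)   [reduce mod 2449]
reciprocity: (853/2449) = +1·(2449/853) since 853 mod 4 = 1, 2449 mod 4 = 1; sign now +1
(2449/853) = (743/853)   [reduce mod 853]
reciprocity: (743/853) = +1·(853/743) since 743 mod 4 = 3, 853 mod 4 = 1; sign now +1
(853/743) = (110/743)   [reduce mod 743]
110 = 2^1·55; (2/743) = +1 since 743 mod 8 = 7, so (110/743) = (+1)^1·(55/743); sign now +1
reciprocity: (55/743) = -1·(743/55) since 55 mod 4 = 3, 743 mod 4 = 3; sign now -1
(743/55) = (28/55)   [reduce mod 55]
28 = 2^2·7; (2/55) = +1 since 55 mod 8 = 7, so (28/55) = (+1)^2·(7/55); sign now -1
reciprocity: (7/55) = -1·(55/7) since 7 mod 4 = 3, 55 mod 4 = 3; sign now +1
(55/7) = (6/7)   [reduce mod 7]
6 = 2^1·3; (2/7) = +1 since 7 mod 8 = 7, so (6/7) = (+1)^1·(3/7); sign now +1
reciprocity: (3/7) = -1·(7/3) since 3 mod 4 = 3, 7 mod 4 = 3; sign now -1
(7/3) = (1/3)   [reduce mod 3]
(1/3) = 1; final value = sign = -1

-1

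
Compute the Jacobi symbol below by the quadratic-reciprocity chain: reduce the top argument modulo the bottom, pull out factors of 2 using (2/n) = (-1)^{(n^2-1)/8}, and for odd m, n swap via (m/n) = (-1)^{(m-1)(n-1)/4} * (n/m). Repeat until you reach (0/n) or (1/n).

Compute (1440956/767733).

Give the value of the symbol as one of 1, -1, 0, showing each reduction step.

1

(1440956/767733): 1440956 mod 767733 = 673223, so (1440956/767733) = (673223/767733)
flip (673223/767733) -> (767733/673223): both odd, 673223 mod 4 = 3, 767733 mod 4 = 1, so the flip contributes +1; sign now +1
(767733/673223): 767733 mod 673223 = 94510, so (767733/673223) = (94510/673223)
factor out 2^1: 94510 = 2^1·47255; with 673223 mod 8 = 7, (2/673223) = +1; sign now +1; continue with (47255/673223)
flip (47255/673223) -> (673223/47255): both odd, 47255 mod 4 = 3, 673223 mod 4 = 3, so the flip contributes -1; sign now -1
(673223/47255): 673223 mod 47255 = 11653, so (673223/47255) = (11653/47255)
flip (11653/47255) -> (47255/11653): both odd, 11653 mod 4 = 1, 47255 mod 4 = 3, so the flip contributes +1; sign now -1
(47255/11653): 47255 mod 11653 = 643, so (47255/11653) = (643/11653)
flip (643/11653) -> (11653/643): both odd, 643 mod 4 = 3, 11653 mod 4 = 1, so the flip contributes +1; sign now -1
(11653/643): 11653 mod 643 = 79, so (11653/643) = (79/643)
flip (79/643) -> (643/79): both odd, 79 mod 4 = 3, 643 mod 4 = 3, so the flip contributes -1; sign now +1
(643/79): 643 mod 79 = 11, so (643/79) = (11/79)
flip (11/79) -> (79/11): both odd, 11 mod 4 = 3, 79 mod 4 = 3, so the flip contributes -1; sign now -1
(79/11): 79 mod 11 = 2, so (79/11) = (2/11)
factor out 2^1: 2 = 2^1·1; with 11 mod 8 = 3, (2/11) = -1; sign now +1; continue with (1/11)
reached (1/11) = 1, so the symbol is +1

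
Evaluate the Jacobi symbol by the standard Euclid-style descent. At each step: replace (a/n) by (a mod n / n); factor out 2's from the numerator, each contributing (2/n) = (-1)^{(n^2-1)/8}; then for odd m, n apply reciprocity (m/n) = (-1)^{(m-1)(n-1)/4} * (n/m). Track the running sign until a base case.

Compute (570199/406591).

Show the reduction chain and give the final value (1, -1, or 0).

1

(570199/406591) = (163608/406591)   [reduce mod 406591]
163608 = 2^3·20451; (2/406591) = +1 since 406591 mod 8 = 7, so (163608/406591) = (+1)^3·(20451/406591); sign now +1
reciprocity: (20451/406591) = -1·(406591/20451) since 20451 mod 4 = 3, 406591 mod 4 = 3; sign now -1
(406591/20451) = (18022/20451)   [reduce mod 20451]
18022 = 2^1·9011; (2/20451) = -1 since 20451 mod 8 = 3, so (18022/20451) = (-1)^1·(9011/20451); sign now +1
reciprocity: (9011/20451) = -1·(20451/9011) since 9011 mod 4 = 3, 20451 mod 4 = 3; sign now -1
(20451/9011) = (2429/9011)   [reduce mod 9011]
reciprocity: (2429/9011) = +1·(9011/2429) since 2429 mod 4 = 1, 9011 mod 4 = 3; sign now -1
(9011/2429) = (1724/2429)   [reduce mod 2429]
1724 = 2^2·431; (2/2429) = -1 since 2429 mod 8 = 5, so (1724/2429) = (-1)^2·(431/2429); sign now -1
reciprocity: (431/2429) = +1·(2429/431) since 431 mod 4 = 3, 2429 mod 4 = 1; sign now -1
(2429/431) = (274/431)   [reduce mod 431]
274 = 2^1·137; (2/431) = +1 since 431 mod 8 = 7, so (274/431) = (+1)^1·(137/431); sign now -1
reciprocity: (137/431) = +1·(431/137) since 137 mod 4 = 1, 431 mod 4 = 3; sign now -1
(431/137) = (20/137)   [reduce mod 137]
20 = 2^2·5; (2/137) = +1 since 137 mod 8 = 1, so (20/137) = (+1)^2·(5/137); sign now -1
reciprocity: (5/137) = +1·(137/5) since 5 mod 4 = 1, 137 mod 4 = 1; sign now -1
(137/5) = (2/5)   [reduce mod 5]
2 = 2^1·1; (2/5) = -1 since 5 mod 8 = 5, so (2/5) = (-1)^1·(1/5); sign now +1
(1/5) = 1; final value = sign = +1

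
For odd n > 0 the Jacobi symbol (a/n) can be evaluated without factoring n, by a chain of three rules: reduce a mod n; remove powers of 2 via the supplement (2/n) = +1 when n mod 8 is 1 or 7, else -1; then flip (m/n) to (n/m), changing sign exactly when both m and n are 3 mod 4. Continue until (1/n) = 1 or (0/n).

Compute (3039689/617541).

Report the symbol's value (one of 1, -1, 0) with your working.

1

(3039689/617541) = (569525/617541)   [reduce mod 617541]
reciprocity: (569525/617541) = +1·(617541/569525) since 569525 mod 4 = 1, 617541 mod 4 = 1; sign now +1
(617541/569525) = (48016/569525)   [reduce mod 569525]
48016 = 2^4·3001; (2/569525) = -1 since 569525 mod 8 = 5, so (48016/569525) = (-1)^4·(3001/569525); sign now +1
reciprocity: (3001/569525) = +1·(569525/3001) since 3001 mod 4 = 1, 569525 mod 4 = 1; sign now +1
(569525/3001) = (2336/3001)   [reduce mod 3001]
2336 = 2^5·73; (2/3001) = +1 since 3001 mod 8 = 1, so (2336/3001) = (+1)^5·(73/3001); sign now +1
reciprocity: (73/3001) = +1·(3001/73) since 73 mod 4 = 1, 3001 mod 4 = 1; sign now +1
(3001/73) = (8/73)   [reduce mod 73]
8 = 2^3·1; (2/73) = +1 since 73 mod 8 = 1, so (8/73) = (+1)^3·(1/73); sign now +1
(1/73) = 1; final value = sign = +1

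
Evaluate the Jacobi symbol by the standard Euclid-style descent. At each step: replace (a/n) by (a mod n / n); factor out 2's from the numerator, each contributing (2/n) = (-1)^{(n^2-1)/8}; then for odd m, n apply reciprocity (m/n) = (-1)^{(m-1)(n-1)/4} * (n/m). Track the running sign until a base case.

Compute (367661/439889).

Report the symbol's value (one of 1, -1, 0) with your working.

reciprocity: (367661/439889) = +1·(439889/367661) since 367661 mod 4 = 1, 439889 mod 4 = 1; sign now +1
(439889/367661) = (72228/367661)   [reduce mod 367661]
72228 = 2^2·18057; (2/367661) = -1 since 367661 mod 8 = 5, so (72228/367661) = (-1)^2·(18057/367661); sign now +1
reciprocity: (18057/367661) = +1·(367661/18057) since 18057 mod 4 = 1, 367661 mod 4 = 1; sign now +1
(367661/18057) = (6521/18057)   [reduce mod 18057]
reciprocity: (6521/18057) = +1·(18057/6521) since 6521 mod 4 = 1, 18057 mod 4 = 1; sign now +1
(18057/6521) = (5015/6521)   [reduce mod 6521]
reciprocity: (5015/6521) = +1·(6521/5015) since 5015 mod 4 = 3, 6521 mod 4 = 1; sign now +1
(6521/5015) = (1506/5015)   [reduce mod 5015]
1506 = 2^1·753; (2/5015) = +1 since 5015 mod 8 = 7, so (1506/5015) = (+1)^1·(753/5015); sign now +1
reciprocity: (753/5015) = +1·(5015/753) since 753 mod 4 = 1, 5015 mod 4 = 3; sign now +1
(5015/753) = (497/753)   [reduce mod 753]
reciprocity: (497/753) = +1·(753/497) since 497 mod 4 = 1, 753 mod 4 = 1; sign now +1
(753/497) = (256/497)   [reduce mod 497]
256 = 2^8·1; (2/497) = +1 since 497 mod 8 = 1, so (256/497) = (+1)^8·(1/497); sign now +1
(1/497) = 1; final value = sign = +1

1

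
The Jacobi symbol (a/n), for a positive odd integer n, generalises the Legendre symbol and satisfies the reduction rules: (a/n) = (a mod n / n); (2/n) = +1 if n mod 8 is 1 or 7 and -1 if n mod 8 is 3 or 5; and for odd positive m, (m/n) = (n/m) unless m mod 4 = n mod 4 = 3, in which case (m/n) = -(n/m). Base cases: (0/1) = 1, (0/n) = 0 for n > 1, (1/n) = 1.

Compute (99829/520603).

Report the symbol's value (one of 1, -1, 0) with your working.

flip (99829/520603) -> (520603/99829): both odd, 99829 mod 4 = 1, 520603 mod 4 = 3, so the flip contributes +1; sign now +1
(520603/99829): 520603 mod 99829 = 21458, so (520603/99829) = (21458/99829)
factor out 2^1: 21458 = 2^1·10729; with 99829 mod 8 = 5, (2/99829) = -1; sign now -1; continue with (10729/99829)
flip (10729/99829) -> (99829/10729): both odd, 10729 mod 4 = 1, 99829 mod 4 = 1, so the flip contributes +1; sign now -1
(99829/10729): 99829 mod 10729 = 3268, so (99829/10729) = (3268/10729)
factor out 2^2: 3268 = 2^2·817; with 10729 mod 8 = 1, (2/10729) = +1; sign now -1; continue with (817/10729)
flip (817/10729) -> (10729/817): both odd, 817 mod 4 = 1, 10729 mod 4 = 1, so the flip contributes +1; sign now -1
(10729/817): 10729 mod 817 = 108, so (10729/817) = (108/817)
factor out 2^2: 108 = 2^2·27; with 817 mod 8 = 1, (2/817) = +1; sign now -1; continue with (27/817)
flip (27/817) -> (817/27): both odd, 27 mod 4 = 3, 817 mod 4 = 1, so the flip contributes +1; sign now -1
(817/27): 817 mod 27 = 7, so (817/27) = (7/27)
flip (7/27) -> (27/7): both odd, 7 mod 4 = 3, 27 mod 4 = 3, so the flip contributes -1; sign now +1
(27/7): 27 mod 7 = 6, so (27/7) = (6/7)
factor out 2^1: 6 = 2^1·3; with 7 mod 8 = 7, (2/7) = +1; sign now +1; continue with (3/7)
flip (3/7) -> (7/3): both odd, 3 mod 4 = 3, 7 mod 4 = 3, so the flip contributes -1; sign now -1
(7/3): 7 mod 3 = 1, so (7/3) = (1/3)
reached (1/3) = 1, so the symbol is -1

-1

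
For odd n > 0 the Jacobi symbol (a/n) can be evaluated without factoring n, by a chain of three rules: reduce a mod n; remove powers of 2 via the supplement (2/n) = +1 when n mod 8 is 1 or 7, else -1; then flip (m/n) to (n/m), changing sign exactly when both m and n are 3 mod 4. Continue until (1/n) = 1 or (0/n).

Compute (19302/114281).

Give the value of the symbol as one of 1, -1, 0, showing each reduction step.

-1

19302 = 2^1·9651; (2/114281) = +1 since 114281 mod 8 = 1, so (19302/114281) = (+1)^1·(9651/114281); sign now +1
reciprocity: (9651/114281) = +1·(114281/9651) since 9651 mod 4 = 3, 114281 mod 4 = 1; sign now +1
(114281/9651) = (8120/9651)   [reduce mod 9651]
8120 = 2^3·1015; (2/9651) = -1 since 9651 mod 8 = 3, so (8120/9651) = (-1)^3·(1015/9651); sign now -1
reciprocity: (1015/9651) = -1·(9651/1015) since 1015 mod 4 = 3, 9651 mod 4 = 3; sign now +1
(9651/1015) = (516/1015)   [reduce mod 1015]
516 = 2^2·129; (2/1015) = +1 since 1015 mod 8 = 7, so (516/1015) = (+1)^2·(129/1015); sign now +1
reciprocity: (129/1015) = +1·(1015/129) since 129 mod 4 = 1, 1015 mod 4 = 3; sign now +1
(1015/129) = (112/129)   [reduce mod 129]
112 = 2^4·7; (2/129) = +1 since 129 mod 8 = 1, so (112/129) = (+1)^4·(7/129); sign now +1
reciprocity: (7/129) = +1·(129/7) since 7 mod 4 = 3, 129 mod 4 = 1; sign now +1
(129/7) = (3/7)   [reduce mod 7]
reciprocity: (3/7) = -1·(7/3) since 3 mod 4 = 3, 7 mod 4 = 3; sign now -1
(7/3) = (1/3)   [reduce mod 3]
(1/3) = 1; final value = sign = -1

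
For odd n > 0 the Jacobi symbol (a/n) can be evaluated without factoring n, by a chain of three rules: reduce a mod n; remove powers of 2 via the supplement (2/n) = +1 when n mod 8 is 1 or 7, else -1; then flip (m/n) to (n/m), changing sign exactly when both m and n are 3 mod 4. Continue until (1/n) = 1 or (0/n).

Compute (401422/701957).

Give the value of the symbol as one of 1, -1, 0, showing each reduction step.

1

401422 = 2^1·200711; (2/701957) = -1 since 701957 mod 8 = 5, so (401422/701957) = (-1)^1·(200711/701957); sign now -1
reciprocity: (200711/701957) = +1·(701957/200711) since 200711 mod 4 = 3, 701957 mod 4 = 1; sign now -1
(701957/200711) = (99824/200711)   [reduce mod 200711]
99824 = 2^4·6239; (2/200711) = +1 since 200711 mod 8 = 7, so (99824/200711) = (+1)^4·(6239/200711); sign now -1
reciprocity: (6239/200711) = -1·(200711/6239) since 6239 mod 4 = 3, 200711 mod 4 = 3; sign now +1
(200711/6239) = (1063/6239)   [reduce mod 6239]
reciprocity: (1063/6239) = -1·(6239/1063) since 1063 mod 4 = 3, 6239 mod 4 = 3; sign now -1
(6239/1063) = (924/1063)   [reduce mod 1063]
924 = 2^2·231; (2/1063) = +1 since 1063 mod 8 = 7, so (924/1063) = (+1)^2·(231/1063); sign now -1
reciprocity: (231/1063) = -1·(1063/231) since 231 mod 4 = 3, 1063 mod 4 = 3; sign now +1
(1063/231) = (139/231)   [reduce mod 231]
reciprocity: (139/231) = -1·(231/139) since 139 mod 4 = 3, 231 mod 4 = 3; sign now -1
(231/139) = (92/139)   [reduce mod 139]
92 = 2^2·23; (2/139) = -1 since 139 mod 8 = 3, so (92/139) = (-1)^2·(23/139); sign now -1
reciprocity: (23/139) = -1·(139/23) since 23 mod 4 = 3, 139 mod 4 = 3; sign now +1
(139/23) = (1/23)   [reduce mod 23]
(1/23) = 1; final value = sign = +1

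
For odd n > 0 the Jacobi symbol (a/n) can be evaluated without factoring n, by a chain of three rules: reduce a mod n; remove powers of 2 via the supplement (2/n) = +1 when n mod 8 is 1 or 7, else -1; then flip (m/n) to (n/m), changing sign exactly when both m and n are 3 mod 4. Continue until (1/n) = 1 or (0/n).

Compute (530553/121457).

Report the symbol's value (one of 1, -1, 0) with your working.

-1

(530553/121457): 530553 mod 121457 = 44725, so (530553/121457) = (44725/121457)
flip (44725/121457) -> (121457/44725): both odd, 44725 mod 4 = 1, 121457 mod 4 = 1, so the flip contributes +1; sign now +1
(121457/44725): 121457 mod 44725 = 32007, so (121457/44725) = (32007/44725)
flip (32007/44725) -> (44725/32007): both odd, 32007 mod 4 = 3, 44725 mod 4 = 1, so the flip contributes +1; sign now +1
(44725/32007): 44725 mod 32007 = 12718, so (44725/32007) = (12718/32007)
factor out 2^1: 12718 = 2^1·6359; with 32007 mod 8 = 7, (2/32007) = +1; sign now +1; continue with (6359/32007)
flip (6359/32007) -> (32007/6359): both odd, 6359 mod 4 = 3, 32007 mod 4 = 3, so the flip contributes -1; sign now -1
(32007/6359): 32007 mod 6359 = 212, so (32007/6359) = (212/6359)
factor out 2^2: 212 = 2^2·53; with 6359 mod 8 = 7, (2/6359) = +1; sign now -1; continue with (53/6359)
flip (53/6359) -> (6359/53): both odd, 53 mod 4 = 1, 6359 mod 4 = 3, so the flip contributes +1; sign now -1
(6359/53): 6359 mod 53 = 52, so (6359/53) = (52/53)
factor out 2^2: 52 = 2^2·13; with 53 mod 8 = 5, (2/53) = -1; sign now -1; continue with (13/53)
flip (13/53) -> (53/13): both odd, 13 mod 4 = 1, 53 mod 4 = 1, so the flip contributes +1; sign now -1
(53/13): 53 mod 13 = 1, so (53/13) = (1/13)
reached (1/13) = 1, so the symbol is -1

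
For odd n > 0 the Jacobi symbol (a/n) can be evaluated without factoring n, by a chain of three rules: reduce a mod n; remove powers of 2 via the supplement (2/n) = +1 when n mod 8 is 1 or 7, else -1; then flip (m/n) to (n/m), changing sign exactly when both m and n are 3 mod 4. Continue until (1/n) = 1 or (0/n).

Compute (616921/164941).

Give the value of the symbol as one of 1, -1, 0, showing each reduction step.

(616921/164941) = (122098/164941)   [reduce mod 164941]
122098 = 2^1·61049; (2/164941) = -1 since 164941 mod 8 = 5, so (122098/164941) = (-1)^1·(61049/164941); sign now -1
reciprocity: (61049/164941) = +1·(164941/61049) since 61049 mod 4 = 1, 164941 mod 4 = 1; sign now -1
(164941/61049) = (42843/61049)   [reduce mod 61049]
reciprocity: (42843/61049) = +1·(61049/42843) since 42843 mod 4 = 3, 61049 mod 4 = 1; sign now -1
(61049/42843) = (18206/42843)   [reduce mod 42843]
18206 = 2^1·9103; (2/42843) = -1 since 42843 mod 8 = 3, so (18206/42843) = (-1)^1·(9103/42843); sign now +1
reciprocity: (9103/42843) = -1·(42843/9103) since 9103 mod 4 = 3, 42843 mod 4 = 3; sign now -1
(42843/9103) = (6431/9103)   [reduce mod 9103]
reciprocity: (6431/9103) = -1·(9103/6431) since 6431 mod 4 = 3, 9103 mod 4 = 3; sign now +1
(9103/6431) = (2672/6431)   [reduce mod 6431]
2672 = 2^4·167; (2/6431) = +1 since 6431 mod 8 = 7, so (2672/6431) = (+1)^4·(167/6431); sign now +1
reciprocity: (167/6431) = -1·(6431/167) since 167 mod 4 = 3, 6431 mod 4 = 3; sign now -1
(6431/167) = (85/167)   [reduce mod 167]
reciprocity: (85/167) = +1·(167/85) since 85 mod 4 = 1, 167 mod 4 = 3; sign now -1
(167/85) = (82/85)   [reduce mod 85]
82 = 2^1·41; (2/85) = -1 since 85 mod 8 = 5, so (82/85) = (-1)^1·(41/85); sign now +1
reciprocity: (41/85) = +1·(85/41) since 41 mod 4 = 1, 85 mod 4 = 1; sign now +1
(85/41) = (3/41)   [reduce mod 41]
reciprocity: (3/41) = +1·(41/3) since 3 mod 4 = 3, 41 mod 4 = 1; sign now +1
(41/3) = (2/3)   [reduce mod 3]
2 = 2^1·1; (2/3) = -1 since 3 mod 8 = 3, so (2/3) = (-1)^1·(1/3); sign now -1
(1/3) = 1; final value = sign = -1

-1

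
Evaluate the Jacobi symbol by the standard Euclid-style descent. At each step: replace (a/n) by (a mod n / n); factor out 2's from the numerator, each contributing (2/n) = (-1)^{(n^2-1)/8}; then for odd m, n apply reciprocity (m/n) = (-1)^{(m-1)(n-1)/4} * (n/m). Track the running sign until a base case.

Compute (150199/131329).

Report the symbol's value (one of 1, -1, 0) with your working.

(150199/131329) = (18870/131329)   [reduce mod 131329]
18870 = 2^1·9435; (2/131329) = +1 since 131329 mod 8 = 1, so (18870/131329) = (+1)^1·(9435/131329); sign now +1
reciprocity: (9435/131329) = +1·(131329/9435) since 9435 mod 4 = 3, 131329 mod 4 = 1; sign now +1
(131329/9435) = (8674/9435)   [reduce mod 9435]
8674 = 2^1·4337; (2/9435) = -1 since 9435 mod 8 = 3, so (8674/9435) = (-1)^1·(4337/9435); sign now -1
reciprocity: (4337/9435) = +1·(9435/4337) since 4337 mod 4 = 1, 9435 mod 4 = 3; sign now -1
(9435/4337) = (761/4337)   [reduce mod 4337]
reciprocity: (761/4337) = +1·(4337/761) since 761 mod 4 = 1, 4337 mod 4 = 1; sign now -1
(4337/761) = (532/761)   [reduce mod 761]
532 = 2^2·133; (2/761) = +1 since 761 mod 8 = 1, so (532/761) = (+1)^2·(133/761); sign now -1
reciprocity: (133/761) = +1·(761/133) since 133 mod 4 = 1, 761 mod 4 = 1; sign now -1
(761/133) = (96/133)   [reduce mod 133]
96 = 2^5·3; (2/133) = -1 since 133 mod 8 = 5, so (96/133) = (-1)^5·(3/133); sign now +1
reciprocity: (3/133) = +1·(133/3) since 3 mod 4 = 3, 133 mod 4 = 1; sign now +1
(133/3) = (1/3)   [reduce mod 3]
(1/3) = 1; final value = sign = +1

1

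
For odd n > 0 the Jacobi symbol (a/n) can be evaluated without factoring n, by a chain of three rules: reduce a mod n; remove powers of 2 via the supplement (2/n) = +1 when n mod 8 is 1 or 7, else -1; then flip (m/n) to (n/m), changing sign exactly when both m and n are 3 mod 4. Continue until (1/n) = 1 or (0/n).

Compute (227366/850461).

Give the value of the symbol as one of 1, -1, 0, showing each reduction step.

-1

factor out 2^1: 227366 = 2^1·113683; with 850461 mod 8 = 5, (2/850461) = -1; sign now -1; continue with (113683/850461)
flip (113683/850461) -> (850461/113683): both odd, 113683 mod 4 = 3, 850461 mod 4 = 1, so the flip contributes +1; sign now -1
(850461/113683): 850461 mod 113683 = 54680, so (850461/113683) = (54680/113683)
factor out 2^3: 54680 = 2^3·6835; with 113683 mod 8 = 3, (2/113683) = -1; sign now +1; continue with (6835/113683)
flip (6835/113683) -> (113683/6835): both odd, 6835 mod 4 = 3, 113683 mod 4 = 3, so the flip contributes -1; sign now -1
(113683/6835): 113683 mod 6835 = 4323, so (113683/6835) = (4323/6835)
flip (4323/6835) -> (6835/4323): both odd, 4323 mod 4 = 3, 6835 mod 4 = 3, so the flip contributes -1; sign now +1
(6835/4323): 6835 mod 4323 = 2512, so (6835/4323) = (2512/4323)
factor out 2^4: 2512 = 2^4·157; with 4323 mod 8 = 3, (2/4323) = -1; sign now +1; continue with (157/4323)
flip (157/4323) -> (4323/157): both odd, 157 mod 4 = 1, 4323 mod 4 = 3, so the flip contributes +1; sign now +1
(4323/157): 4323 mod 157 = 84, so (4323/157) = (84/157)
factor out 2^2: 84 = 2^2·21; with 157 mod 8 = 5, (2/157) = -1; sign now +1; continue with (21/157)
flip (21/157) -> (157/21): both odd, 21 mod 4 = 1, 157 mod 4 = 1, so the flip contributes +1; sign now +1
(157/21): 157 mod 21 = 10, so (157/21) = (10/21)
factor out 2^1: 10 = 2^1·5; with 21 mod 8 = 5, (2/21) = -1; sign now -1; continue with (5/21)
flip (5/21) -> (21/5): both odd, 5 mod 4 = 1, 21 mod 4 = 1, so the flip contributes +1; sign now -1
(21/5): 21 mod 5 = 1, so (21/5) = (1/5)
reached (1/5) = 1, so the symbol is -1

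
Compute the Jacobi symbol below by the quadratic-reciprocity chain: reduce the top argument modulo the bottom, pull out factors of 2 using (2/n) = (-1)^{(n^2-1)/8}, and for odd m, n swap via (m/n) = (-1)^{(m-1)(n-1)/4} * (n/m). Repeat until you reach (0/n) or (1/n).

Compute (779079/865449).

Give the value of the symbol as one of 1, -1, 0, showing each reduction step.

0

reciprocity: (779079/865449) = +1·(865449/779079) since 779079 mod 4 = 3, 865449 mod 4 = 1; sign now +1
(865449/779079) = (86370/779079)   [reduce mod 779079]
86370 = 2^1·43185; (2/779079) = +1 since 779079 mod 8 = 7, so (86370/779079) = (+1)^1·(43185/779079); sign now +1
reciprocity: (43185/779079) = +1·(779079/43185) since 43185 mod 4 = 1, 779079 mod 4 = 3; sign now +1
(779079/43185) = (1749/43185)   [reduce mod 43185]
reciprocity: (1749/43185) = +1·(43185/1749) since 1749 mod 4 = 1, 43185 mod 4 = 1; sign now +1
(43185/1749) = (1209/1749)   [reduce mod 1749]
reciprocity: (1209/1749) = +1·(1749/1209) since 1209 mod 4 = 1, 1749 mod 4 = 1; sign now +1
(1749/1209) = (540/1209)   [reduce mod 1209]
540 = 2^2·135; (2/1209) = +1 since 1209 mod 8 = 1, so (540/1209) = (+1)^2·(135/1209); sign now +1
reciprocity: (135/1209) = +1·(1209/135) since 135 mod 4 = 3, 1209 mod 4 = 1; sign now +1
(1209/135) = (129/135)   [reduce mod 135]
reciprocity: (129/135) = +1·(135/129) since 129 mod 4 = 1, 135 mod 4 = 3; sign now +1
(135/129) = (6/129)   [reduce mod 129]
6 = 2^1·3; (2/129) = +1 since 129 mod 8 = 1, so (6/129) = (+1)^1·(3/129); sign now +1
reciprocity: (3/129) = +1·(129/3) since 3 mod 4 = 3, 129 mod 4 = 1; sign now +1
(129/3) = (0/3)   [reduce mod 3]
(0/3) = 0   [gcd(a, n) > 1]; final value = 0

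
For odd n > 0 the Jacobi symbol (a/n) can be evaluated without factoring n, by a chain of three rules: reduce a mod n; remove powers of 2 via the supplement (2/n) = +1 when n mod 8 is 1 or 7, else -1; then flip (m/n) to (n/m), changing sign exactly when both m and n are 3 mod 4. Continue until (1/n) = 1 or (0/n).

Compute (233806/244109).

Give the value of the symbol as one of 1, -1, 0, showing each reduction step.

233806 = 2^1·116903; (2/244109) = -1 since 244109 mod 8 = 5, so (233806/244109) = (-1)^1·(116903/244109); sign now -1
reciprocity: (116903/244109) = +1·(244109/116903) since 116903 mod 4 = 3, 244109 mod 4 = 1; sign now -1
(244109/116903) = (10303/116903)   [reduce mod 116903]
reciprocity: (10303/116903) = -1·(116903/10303) since 10303 mod 4 = 3, 116903 mod 4 = 3; sign now +1
(116903/10303) = (3570/10303)   [reduce mod 10303]
3570 = 2^1·1785; (2/10303) = +1 since 10303 mod 8 = 7, so (3570/10303) = (+1)^1·(1785/10303); sign now +1
reciprocity: (1785/10303) = +1·(10303/1785) since 1785 mod 4 = 1, 10303 mod 4 = 3; sign now +1
(10303/1785) = (1378/1785)   [reduce mod 1785]
1378 = 2^1·689; (2/1785) = +1 since 1785 mod 8 = 1, so (1378/1785) = (+1)^1·(689/1785); sign now +1
reciprocity: (689/1785) = +1·(1785/689) since 689 mod 4 = 1, 1785 mod 4 = 1; sign now +1
(1785/689) = (407/689)   [reduce mod 689]
reciprocity: (407/689) = +1·(689/407) since 407 mod 4 = 3, 689 mod 4 = 1; sign now +1
(689/407) = (282/407)   [reduce mod 407]
282 = 2^1·141; (2/407) = +1 since 407 mod 8 = 7, so (282/407) = (+1)^1·(141/407); sign now +1
reciprocity: (141/407) = +1·(407/141) since 141 mod 4 = 1, 407 mod 4 = 3; sign now +1
(407/141) = (125/141)   [reduce mod 141]
reciprocity: (125/141) = +1·(141/125) since 125 mod 4 = 1, 141 mod 4 = 1; sign now +1
(141/125) = (16/125)   [reduce mod 125]
16 = 2^4·1; (2/125) = -1 since 125 mod 8 = 5, so (16/125) = (-1)^4·(1/125); sign now +1
(1/125) = 1; final value = sign = +1

1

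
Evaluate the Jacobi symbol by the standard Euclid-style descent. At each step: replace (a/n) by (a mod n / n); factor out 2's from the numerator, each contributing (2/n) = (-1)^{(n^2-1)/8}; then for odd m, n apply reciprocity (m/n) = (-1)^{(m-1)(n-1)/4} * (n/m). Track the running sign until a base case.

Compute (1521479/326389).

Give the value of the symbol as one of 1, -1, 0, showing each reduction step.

1

(1521479/326389) = (215923/326389)   [reduce mod 326389]
reciprocity: (215923/326389) = +1·(326389/215923) since 215923 mod 4 = 3, 326389 mod 4 = 1; sign now +1
(326389/215923) = (110466/215923)   [reduce mod 215923]
110466 = 2^1·55233; (2/215923) = -1 since 215923 mod 8 = 3, so (110466/215923) = (-1)^1·(55233/215923); sign now -1
reciprocity: (55233/215923) = +1·(215923/55233) since 55233 mod 4 = 1, 215923 mod 4 = 3; sign now -1
(215923/55233) = (50224/55233)   [reduce mod 55233]
50224 = 2^4·3139; (2/55233) = +1 since 55233 mod 8 = 1, so (50224/55233) = (+1)^4·(3139/55233); sign now -1
reciprocity: (3139/55233) = +1·(55233/3139) since 3139 mod 4 = 3, 55233 mod 4 = 1; sign now -1
(55233/3139) = (1870/3139)   [reduce mod 3139]
1870 = 2^1·935; (2/3139) = -1 since 3139 mod 8 = 3, so (1870/3139) = (-1)^1·(935/3139); sign now +1
reciprocity: (935/3139) = -1·(3139/935) since 935 mod 4 = 3, 3139 mod 4 = 3; sign now -1
(3139/935) = (334/935)   [reduce mod 935]
334 = 2^1·167; (2/935) = +1 since 935 mod 8 = 7, so (334/935) = (+1)^1·(167/935); sign now -1
reciprocity: (167/935) = -1·(935/167) since 167 mod 4 = 3, 935 mod 4 = 3; sign now +1
(935/167) = (100/167)   [reduce mod 167]
100 = 2^2·25; (2/167) = +1 since 167 mod 8 = 7, so (100/167) = (+1)^2·(25/167); sign now +1
reciprocity: (25/167) = +1·(167/25) since 25 mod 4 = 1, 167 mod 4 = 3; sign now +1
(167/25) = (17/25)   [reduce mod 25]
reciprocity: (17/25) = +1·(25/17) since 17 mod 4 = 1, 25 mod 4 = 1; sign now +1
(25/17) = (8/17)   [reduce mod 17]
8 = 2^3·1; (2/17) = +1 since 17 mod 8 = 1, so (8/17) = (+1)^3·(1/17); sign now +1
(1/17) = 1; final value = sign = +1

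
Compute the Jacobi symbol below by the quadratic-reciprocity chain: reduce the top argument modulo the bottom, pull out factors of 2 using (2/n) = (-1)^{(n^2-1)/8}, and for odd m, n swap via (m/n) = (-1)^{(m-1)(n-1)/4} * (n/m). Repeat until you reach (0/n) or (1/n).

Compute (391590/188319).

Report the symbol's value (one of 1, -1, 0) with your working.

(391590/188319) = (14952/188319)   [reduce mod 188319]
14952 = 2^3·1869; (2/188319) = +1 since 188319 mod 8 = 7, so (14952/188319) = (+1)^3·(1869/188319); sign now +1
reciprocity: (1869/188319) = +1·(188319/1869) since 1869 mod 4 = 1, 188319 mod 4 = 3; sign now +1
(188319/1869) = (1419/1869)   [reduce mod 1869]
reciprocity: (1419/1869) = +1·(1869/1419) since 1419 mod 4 = 3, 1869 mod 4 = 1; sign now +1
(1869/1419) = (450/1419)   [reduce mod 1419]
450 = 2^1·225; (2/1419) = -1 since 1419 mod 8 = 3, so (450/1419) = (-1)^1·(225/1419); sign now -1
reciprocity: (225/1419) = +1·(1419/225) since 225 mod 4 = 1, 1419 mod 4 = 3; sign now -1
(1419/225) = (69/225)   [reduce mod 225]
reciprocity: (69/225) = +1·(225/69) since 69 mod 4 = 1, 225 mod 4 = 1; sign now -1
(225/69) = (18/69)   [reduce mod 69]
18 = 2^1·9; (2/69) = -1 since 69 mod 8 = 5, so (18/69) = (-1)^1·(9/69); sign now +1
reciprocity: (9/69) = +1·(69/9) since 9 mod 4 = 1, 69 mod 4 = 1; sign now +1
(69/9) = (6/9)   [reduce mod 9]
6 = 2^1·3; (2/9) = +1 since 9 mod 8 = 1, so (6/9) = (+1)^1·(3/9); sign now +1
reciprocity: (3/9) = +1·(9/3) since 3 mod 4 = 3, 9 mod 4 = 1; sign now +1
(9/3) = (0/3)   [reduce mod 3]
(0/3) = 0   [gcd(a, n) > 1]; final value = 0

0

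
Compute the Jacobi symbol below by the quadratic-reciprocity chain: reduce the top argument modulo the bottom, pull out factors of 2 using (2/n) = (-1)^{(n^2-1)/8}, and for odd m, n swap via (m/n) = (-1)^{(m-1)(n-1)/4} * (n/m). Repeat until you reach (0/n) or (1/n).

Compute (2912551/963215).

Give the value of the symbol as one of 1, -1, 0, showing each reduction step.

(2912551/963215) = (22906/963215)   [reduce mod 963215]
22906 = 2^1·11453; (2/963215) = +1 since 963215 mod 8 = 7, so (22906/963215) = (+1)^1·(11453/963215); sign now +1
reciprocity: (11453/963215) = +1·(963215/11453) since 11453 mod 4 = 1, 963215 mod 4 = 3; sign now +1
(963215/11453) = (1163/11453)   [reduce mod 11453]
reciprocity: (1163/11453) = +1·(11453/1163) since 1163 mod 4 = 3, 11453 mod 4 = 1; sign now +1
(11453/1163) = (986/1163)   [reduce mod 1163]
986 = 2^1·493; (2/1163) = -1 since 1163 mod 8 = 3, so (986/1163) = (-1)^1·(493/1163); sign now -1
reciprocity: (493/1163) = +1·(1163/493) since 493 mod 4 = 1, 1163 mod 4 = 3; sign now -1
(1163/493) = (177/493)   [reduce mod 493]
reciprocity: (177/493) = +1·(493/177) since 177 mod 4 = 1, 493 mod 4 = 1; sign now -1
(493/177) = (139/177)   [reduce mod 177]
reciprocity: (139/177) = +1·(177/139) since 139 mod 4 = 3, 177 mod 4 = 1; sign now -1
(177/139) = (38/139)   [reduce mod 139]
38 = 2^1·19; (2/139) = -1 since 139 mod 8 = 3, so (38/139) = (-1)^1·(19/139); sign now +1
reciprocity: (19/139) = -1·(139/19) since 19 mod 4 = 3, 139 mod 4 = 3; sign now -1
(139/19) = (6/19)   [reduce mod 19]
6 = 2^1·3; (2/19) = -1 since 19 mod 8 = 3, so (6/19) = (-1)^1·(3/19); sign now +1
reciprocity: (3/19) = -1·(19/3) since 3 mod 4 = 3, 19 mod 4 = 3; sign now -1
(19/3) = (1/3)   [reduce mod 3]
(1/3) = 1; final value = sign = -1

-1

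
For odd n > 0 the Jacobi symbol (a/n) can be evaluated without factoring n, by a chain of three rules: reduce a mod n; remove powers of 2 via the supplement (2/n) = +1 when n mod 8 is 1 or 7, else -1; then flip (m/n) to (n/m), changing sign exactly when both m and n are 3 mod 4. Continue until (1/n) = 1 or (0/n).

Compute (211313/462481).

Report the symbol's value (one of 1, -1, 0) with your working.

reciprocity: (211313/462481) = +1·(462481/211313) since 211313 mod 4 = 1, 462481 mod 4 = 1; sign now +1
(462481/211313) = (39855/211313)   [reduce mod 211313]
reciprocity: (39855/211313) = +1·(211313/39855) since 39855 mod 4 = 3, 211313 mod 4 = 1; sign now +1
(211313/39855) = (12038/39855)   [reduce mod 39855]
12038 = 2^1·6019; (2/39855) = +1 since 39855 mod 8 = 7, so (12038/39855) = (+1)^1·(6019/39855); sign now +1
reciprocity: (6019/39855) = -1·(39855/6019) since 6019 mod 4 = 3, 39855 mod 4 = 3; sign now -1
(39855/6019) = (3741/6019)   [reduce mod 6019]
reciprocity: (3741/6019) = +1·(6019/3741) since 3741 mod 4 = 1, 6019 mod 4 = 3; sign now -1
(6019/3741) = (2278/3741)   [reduce mod 3741]
2278 = 2^1·1139; (2/3741) = -1 since 3741 mod 8 = 5, so (2278/3741) = (-1)^1·(1139/3741); sign now +1
reciprocity: (1139/3741) = +1·(3741/1139) since 1139 mod 4 = 3, 3741 mod 4 = 1; sign now +1
(3741/1139) = (324/1139)   [reduce mod 1139]
324 = 2^2·81; (2/1139) = -1 since 1139 mod 8 = 3, so (324/1139) = (-1)^2·(81/1139); sign now +1
reciprocity: (81/1139) = +1·(1139/81) since 81 mod 4 = 1, 1139 mod 4 = 3; sign now +1
(1139/81) = (5/81)   [reduce mod 81]
reciprocity: (5/81) = +1·(81/5) since 5 mod 4 = 1, 81 mod 4 = 1; sign now +1
(81/5) = (1/5)   [reduce mod 5]
(1/5) = 1; final value = sign = +1

1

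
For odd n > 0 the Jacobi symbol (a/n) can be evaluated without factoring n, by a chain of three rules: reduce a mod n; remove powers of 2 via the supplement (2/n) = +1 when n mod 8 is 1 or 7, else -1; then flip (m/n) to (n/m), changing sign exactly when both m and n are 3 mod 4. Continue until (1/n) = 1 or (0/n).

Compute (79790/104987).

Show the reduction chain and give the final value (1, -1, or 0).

79790 = 2^1·39895; (2/104987) = -1 since 104987 mod 8 = 3, so (79790/104987) = (-1)^1·(39895/104987); sign now -1
reciprocity: (39895/104987) = -1·(104987/39895) since 39895 mod 4 = 3, 104987 mod 4 = 3; sign now +1
(104987/39895) = (25197/39895)   [reduce mod 39895]
reciprocity: (25197/39895) = +1·(39895/25197) since 25197 mod 4 = 1, 39895 mod 4 = 3; sign now +1
(39895/25197) = (14698/25197)   [reduce mod 25197]
14698 = 2^1·7349; (2/25197) = -1 since 25197 mod 8 = 5, so (14698/25197) = (-1)^1·(7349/25197); sign now -1
reciprocity: (7349/25197) = +1·(25197/7349) since 7349 mod 4 = 1, 25197 mod 4 = 1; sign now -1
(25197/7349) = (3150/7349)   [reduce mod 7349]
3150 = 2^1·1575; (2/7349) = -1 since 7349 mod 8 = 5, so (3150/7349) = (-1)^1·(1575/7349); sign now +1
reciprocity: (1575/7349) = +1·(7349/1575) since 1575 mod 4 = 3, 7349 mod 4 = 1; sign now +1
(7349/1575) = (1049/1575)   [reduce mod 1575]
reciprocity: (1049/1575) = +1·(1575/1049) since 1049 mod 4 = 1, 1575 mod 4 = 3; sign now +1
(1575/1049) = (526/1049)   [reduce mod 1049]
526 = 2^1·263; (2/1049) = +1 since 1049 mod 8 = 1, so (526/1049) = (+1)^1·(263/1049); sign now +1
reciprocity: (263/1049) = +1·(1049/263) since 263 mod 4 = 3, 1049 mod 4 = 1; sign now +1
(1049/263) = (260/263)   [reduce mod 263]
260 = 2^2·65; (2/263) = +1 since 263 mod 8 = 7, so (260/263) = (+1)^2·(65/263); sign now +1
reciprocity: (65/263) = +1·(263/65) since 65 mod 4 = 1, 263 mod 4 = 3; sign now +1
(263/65) = (3/65)   [reduce mod 65]
reciprocity: (3/65) = +1·(65/3) since 3 mod 4 = 3, 65 mod 4 = 1; sign now +1
(65/3) = (2/3)   [reduce mod 3]
2 = 2^1·1; (2/3) = -1 since 3 mod 8 = 3, so (2/3) = (-1)^1·(1/3); sign now -1
(1/3) = 1; final value = sign = -1

-1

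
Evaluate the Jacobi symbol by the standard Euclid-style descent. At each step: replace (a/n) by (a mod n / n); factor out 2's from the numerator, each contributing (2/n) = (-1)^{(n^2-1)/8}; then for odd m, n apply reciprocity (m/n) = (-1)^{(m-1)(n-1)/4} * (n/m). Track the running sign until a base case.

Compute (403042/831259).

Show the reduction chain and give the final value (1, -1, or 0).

403042 = 2^1·201521; (2/831259) = -1 since 831259 mod 8 = 3, so (403042/831259) = (-1)^1·(201521/831259); sign now -1
reciprocity: (201521/831259) = +1·(831259/201521) since 201521 mod 4 = 1, 831259 mod 4 = 3; sign now -1
(831259/201521) = (25175/201521)   [reduce mod 201521]
reciprocity: (25175/201521) = +1·(201521/25175) since 25175 mod 4 = 3, 201521 mod 4 = 1; sign now -1
(201521/25175) = (121/25175)   [reduce mod 25175]
reciprocity: (121/25175) = +1·(25175/121) since 121 mod 4 = 1, 25175 mod 4 = 3; sign now -1
(25175/121) = (7/121)   [reduce mod 121]
reciprocity: (7/121) = +1·(121/7) since 7 mod 4 = 3, 121 mod 4 = 1; sign now -1
(121/7) = (2/7)   [reduce mod 7]
2 = 2^1·1; (2/7) = +1 since 7 mod 8 = 7, so (2/7) = (+1)^1·(1/7); sign now -1
(1/7) = 1; final value = sign = -1

-1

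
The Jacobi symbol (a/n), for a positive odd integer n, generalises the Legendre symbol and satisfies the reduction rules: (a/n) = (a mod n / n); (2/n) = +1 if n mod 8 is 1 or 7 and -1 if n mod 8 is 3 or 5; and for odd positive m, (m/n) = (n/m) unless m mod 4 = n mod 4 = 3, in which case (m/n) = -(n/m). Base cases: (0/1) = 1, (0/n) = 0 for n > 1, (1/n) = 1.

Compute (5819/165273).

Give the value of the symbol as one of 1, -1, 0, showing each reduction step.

reciprocity: (5819/165273) = +1·(165273/5819) since 5819 mod 4 = 3, 165273 mod 4 = 1; sign now +1
(165273/5819) = (2341/5819)   [reduce mod 5819]
reciprocity: (2341/5819) = +1·(5819/2341) since 2341 mod 4 = 1, 5819 mod 4 = 3; sign now +1
(5819/2341) = (1137/2341)   [reduce mod 2341]
reciprocity: (1137/2341) = +1·(2341/1137) since 1137 mod 4 = 1, 2341 mod 4 = 1; sign now +1
(2341/1137) = (67/1137)   [reduce mod 1137]
reciprocity: (67/1137) = +1·(1137/67) since 67 mod 4 = 3, 1137 mod 4 = 1; sign now +1
(1137/67) = (65/67)   [reduce mod 67]
reciprocity: (65/67) = +1·(67/65) since 65 mod 4 = 1, 67 mod 4 = 3; sign now +1
(67/65) = (2/65)   [reduce mod 65]
2 = 2^1·1; (2/65) = +1 since 65 mod 8 = 1, so (2/65) = (+1)^1·(1/65); sign now +1
(1/65) = 1; final value = sign = +1

1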